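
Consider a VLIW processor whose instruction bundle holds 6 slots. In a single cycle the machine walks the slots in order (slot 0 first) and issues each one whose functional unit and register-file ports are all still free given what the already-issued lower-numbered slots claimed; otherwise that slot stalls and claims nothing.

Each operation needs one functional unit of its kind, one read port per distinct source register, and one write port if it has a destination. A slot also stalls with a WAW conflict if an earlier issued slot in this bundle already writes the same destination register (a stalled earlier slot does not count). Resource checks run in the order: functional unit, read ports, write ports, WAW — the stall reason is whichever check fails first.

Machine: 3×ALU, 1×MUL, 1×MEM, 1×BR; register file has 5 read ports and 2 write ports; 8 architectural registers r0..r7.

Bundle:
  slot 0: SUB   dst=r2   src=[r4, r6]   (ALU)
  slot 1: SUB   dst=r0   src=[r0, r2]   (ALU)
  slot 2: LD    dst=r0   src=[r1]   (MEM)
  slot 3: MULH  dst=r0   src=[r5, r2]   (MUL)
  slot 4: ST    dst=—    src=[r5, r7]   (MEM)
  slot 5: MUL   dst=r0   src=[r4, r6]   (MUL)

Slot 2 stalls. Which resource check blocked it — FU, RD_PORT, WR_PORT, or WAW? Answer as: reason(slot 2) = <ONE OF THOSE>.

(0) want 1×ALU +2rd +1wr — yes → AL2|MU1|ME1|BR1|rd3|wr1
(1) want 1×ALU +2rd +1wr — yes → AL1|MU1|ME1|BR1|rd1|wr0
(2) want 1×MEM +1rd +1wr — WR_PORT → AL1|MU1|ME1|BR1|rd1|wr0
(3) want 1×MUL +2rd +1wr — RD_PORT → AL1|MU1|ME1|BR1|rd1|wr0
(4) want 1×MEM +2rd +0wr — RD_PORT → AL1|MU1|ME1|BR1|rd1|wr0
(5) want 1×MUL +2rd +1wr — RD_PORT → AL1|MU1|ME1|BR1|rd1|wr0

reason(slot 2) = WR_PORT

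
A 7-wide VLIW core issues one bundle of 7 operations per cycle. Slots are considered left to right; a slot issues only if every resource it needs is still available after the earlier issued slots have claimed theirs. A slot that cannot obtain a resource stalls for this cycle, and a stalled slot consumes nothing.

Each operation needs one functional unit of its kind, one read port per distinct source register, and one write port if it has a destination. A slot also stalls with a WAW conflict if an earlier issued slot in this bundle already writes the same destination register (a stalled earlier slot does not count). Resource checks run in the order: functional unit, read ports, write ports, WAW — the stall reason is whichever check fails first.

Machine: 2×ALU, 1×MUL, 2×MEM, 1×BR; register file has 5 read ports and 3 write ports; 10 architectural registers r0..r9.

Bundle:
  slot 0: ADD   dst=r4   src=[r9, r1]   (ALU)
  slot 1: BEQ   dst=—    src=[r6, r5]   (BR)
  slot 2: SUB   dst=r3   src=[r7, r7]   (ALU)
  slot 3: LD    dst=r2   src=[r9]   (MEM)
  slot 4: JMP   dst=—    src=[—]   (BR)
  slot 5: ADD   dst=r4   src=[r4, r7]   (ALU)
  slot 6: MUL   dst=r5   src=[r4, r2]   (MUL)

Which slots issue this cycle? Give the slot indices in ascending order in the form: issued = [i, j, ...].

slot 0 (ALU): ISSUE — free A1,Mu1,Ld2,B1 rp3 wp2
slot 1 (BR): ISSUE — free A1,Mu1,Ld2,B0 rp1 wp2
slot 2 (ALU): ISSUE — free A0,Mu1,Ld2,B0 rp0 wp1
slot 3 (MEM): stall RD_PORT — free A0,Mu1,Ld2,B0 rp0 wp1
slot 4 (BR): stall FU — free A0,Mu1,Ld2,B0 rp0 wp1
slot 5 (ALU): stall FU — free A0,Mu1,Ld2,B0 rp0 wp1
slot 6 (MUL): stall RD_PORT — free A0,Mu1,Ld2,B0 rp0 wp1

issued = [0, 1, 2]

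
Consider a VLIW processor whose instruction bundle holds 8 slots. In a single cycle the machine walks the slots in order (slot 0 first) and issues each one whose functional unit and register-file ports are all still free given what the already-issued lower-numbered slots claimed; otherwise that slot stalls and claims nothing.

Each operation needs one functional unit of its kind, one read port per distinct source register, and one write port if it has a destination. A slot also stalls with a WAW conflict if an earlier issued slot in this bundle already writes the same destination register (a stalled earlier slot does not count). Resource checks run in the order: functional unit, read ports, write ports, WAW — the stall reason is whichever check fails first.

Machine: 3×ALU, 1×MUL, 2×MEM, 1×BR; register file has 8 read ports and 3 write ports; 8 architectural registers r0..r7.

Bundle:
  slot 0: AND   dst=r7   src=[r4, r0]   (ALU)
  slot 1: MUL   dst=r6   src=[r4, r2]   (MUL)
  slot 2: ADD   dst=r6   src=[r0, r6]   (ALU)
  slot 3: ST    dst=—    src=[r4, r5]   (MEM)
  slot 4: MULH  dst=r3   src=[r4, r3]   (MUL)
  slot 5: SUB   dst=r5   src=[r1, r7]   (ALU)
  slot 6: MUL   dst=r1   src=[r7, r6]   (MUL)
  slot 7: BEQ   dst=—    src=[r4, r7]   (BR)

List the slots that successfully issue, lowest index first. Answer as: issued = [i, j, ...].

issued = [0, 1, 3, 5]

[0] ALU needs rd=2 wr=1: ok; after: ALU=2 MUL=1 MEM=2 BR=1, R=6, W=2
[1] MUL needs rd=2 wr=1: ok; after: ALU=2 MUL=0 MEM=2 BR=1, R=4, W=1
[2] ALU needs rd=2 wr=1: WAW; after: ALU=2 MUL=0 MEM=2 BR=1, R=4, W=1
[3] MEM needs rd=2 wr=0: ok; after: ALU=2 MUL=0 MEM=1 BR=1, R=2, W=1
[4] MUL needs rd=2 wr=1: FU; after: ALU=2 MUL=0 MEM=1 BR=1, R=2, W=1
[5] ALU needs rd=2 wr=1: ok; after: ALU=1 MUL=0 MEM=1 BR=1, R=0, W=0
[6] MUL needs rd=2 wr=1: FU; after: ALU=1 MUL=0 MEM=1 BR=1, R=0, W=0
[7] BR needs rd=2 wr=0: RD_PORT; after: ALU=1 MUL=0 MEM=1 BR=1, R=0, W=0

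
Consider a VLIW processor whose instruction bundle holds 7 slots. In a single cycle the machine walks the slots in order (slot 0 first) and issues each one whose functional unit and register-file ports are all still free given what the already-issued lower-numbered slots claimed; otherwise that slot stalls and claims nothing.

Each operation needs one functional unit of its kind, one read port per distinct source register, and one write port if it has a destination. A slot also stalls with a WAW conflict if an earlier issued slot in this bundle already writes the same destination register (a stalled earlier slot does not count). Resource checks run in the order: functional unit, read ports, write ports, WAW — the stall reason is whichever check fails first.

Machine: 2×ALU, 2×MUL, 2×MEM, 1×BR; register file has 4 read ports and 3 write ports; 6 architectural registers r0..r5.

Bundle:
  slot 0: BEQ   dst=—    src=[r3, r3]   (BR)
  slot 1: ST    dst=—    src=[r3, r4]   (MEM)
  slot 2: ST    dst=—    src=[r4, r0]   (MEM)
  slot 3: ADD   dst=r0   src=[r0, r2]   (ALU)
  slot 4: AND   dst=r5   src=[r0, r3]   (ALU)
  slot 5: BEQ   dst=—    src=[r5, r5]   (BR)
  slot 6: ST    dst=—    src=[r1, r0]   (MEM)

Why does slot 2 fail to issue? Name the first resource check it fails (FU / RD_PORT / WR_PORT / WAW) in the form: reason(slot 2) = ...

  0. BR ⇒ go  {2A/2Mu/2Ld/0B | 3r 3w}
  1. MEM ⇒ go  {2A/2Mu/1Ld/0B | 1r 3w}
  2. MEM ⇒ no(RD_PORT)  {2A/2Mu/1Ld/0B | 1r 3w}
  3. ALU→r0 ⇒ no(RD_PORT)  {2A/2Mu/1Ld/0B | 1r 3w}
  4. ALU→r5 ⇒ no(RD_PORT)  {2A/2Mu/1Ld/0B | 1r 3w}
  5. BR ⇒ no(FU)  {2A/2Mu/1Ld/0B | 1r 3w}
  6. MEM ⇒ no(RD_PORT)  {2A/2Mu/1Ld/0B | 1r 3w}

reason(slot 2) = RD_PORT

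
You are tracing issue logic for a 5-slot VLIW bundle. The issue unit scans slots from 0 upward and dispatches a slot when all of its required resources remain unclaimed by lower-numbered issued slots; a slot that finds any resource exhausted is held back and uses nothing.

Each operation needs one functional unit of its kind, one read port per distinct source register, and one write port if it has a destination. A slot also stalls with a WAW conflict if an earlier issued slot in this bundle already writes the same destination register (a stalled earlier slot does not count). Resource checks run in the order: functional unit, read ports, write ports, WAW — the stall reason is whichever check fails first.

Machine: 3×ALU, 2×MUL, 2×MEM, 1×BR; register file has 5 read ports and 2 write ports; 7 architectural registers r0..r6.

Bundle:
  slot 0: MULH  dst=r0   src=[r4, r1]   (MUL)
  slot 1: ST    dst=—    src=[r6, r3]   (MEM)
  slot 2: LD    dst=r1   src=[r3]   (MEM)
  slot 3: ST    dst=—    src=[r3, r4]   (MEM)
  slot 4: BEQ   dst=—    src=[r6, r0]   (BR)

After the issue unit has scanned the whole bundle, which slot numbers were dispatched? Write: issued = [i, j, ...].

(0) want 1×MUL +2rd +1wr — yes → AL3|MU1|ME2|BR1|rd3|wr1
(1) want 1×MEM +2rd +0wr — yes → AL3|MU1|ME1|BR1|rd1|wr1
(2) want 1×MEM +1rd +1wr — yes → AL3|MU1|ME0|BR1|rd0|wr0
(3) want 1×MEM +2rd +0wr — FU → AL3|MU1|ME0|BR1|rd0|wr0
(4) want 1×BR +2rd +0wr — RD_PORT → AL3|MU1|ME0|BR1|rd0|wr0

issued = [0, 1, 2]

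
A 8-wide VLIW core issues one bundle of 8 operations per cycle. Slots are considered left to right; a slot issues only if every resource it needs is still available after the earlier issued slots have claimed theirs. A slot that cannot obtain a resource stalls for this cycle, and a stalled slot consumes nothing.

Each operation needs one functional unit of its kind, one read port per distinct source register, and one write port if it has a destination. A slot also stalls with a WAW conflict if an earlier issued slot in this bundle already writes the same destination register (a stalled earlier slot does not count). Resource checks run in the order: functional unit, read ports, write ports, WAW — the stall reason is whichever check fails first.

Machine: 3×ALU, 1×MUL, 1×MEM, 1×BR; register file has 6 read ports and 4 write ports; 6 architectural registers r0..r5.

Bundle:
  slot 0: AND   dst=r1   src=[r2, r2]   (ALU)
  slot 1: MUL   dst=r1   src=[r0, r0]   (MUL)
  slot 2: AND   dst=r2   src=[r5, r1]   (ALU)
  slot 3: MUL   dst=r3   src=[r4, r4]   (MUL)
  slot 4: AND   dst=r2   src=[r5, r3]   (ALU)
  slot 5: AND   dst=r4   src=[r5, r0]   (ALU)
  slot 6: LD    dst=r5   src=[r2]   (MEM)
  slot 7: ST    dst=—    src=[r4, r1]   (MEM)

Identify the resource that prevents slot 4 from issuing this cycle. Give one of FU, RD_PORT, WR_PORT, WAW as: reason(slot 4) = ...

slot 0 (ALU): ISSUE — free A2,Mu1,Ld1,B1 rp5 wp3
slot 1 (MUL): stall WAW — free A2,Mu1,Ld1,B1 rp5 wp3
slot 2 (ALU): ISSUE — free A1,Mu1,Ld1,B1 rp3 wp2
slot 3 (MUL): ISSUE — free A1,Mu0,Ld1,B1 rp2 wp1
slot 4 (ALU): stall WAW — free A1,Mu0,Ld1,B1 rp2 wp1
slot 5 (ALU): ISSUE — free A0,Mu0,Ld1,B1 rp0 wp0
slot 6 (MEM): stall RD_PORT — free A0,Mu0,Ld1,B1 rp0 wp0
slot 7 (MEM): stall RD_PORT — free A0,Mu0,Ld1,B1 rp0 wp0

reason(slot 4) = WAW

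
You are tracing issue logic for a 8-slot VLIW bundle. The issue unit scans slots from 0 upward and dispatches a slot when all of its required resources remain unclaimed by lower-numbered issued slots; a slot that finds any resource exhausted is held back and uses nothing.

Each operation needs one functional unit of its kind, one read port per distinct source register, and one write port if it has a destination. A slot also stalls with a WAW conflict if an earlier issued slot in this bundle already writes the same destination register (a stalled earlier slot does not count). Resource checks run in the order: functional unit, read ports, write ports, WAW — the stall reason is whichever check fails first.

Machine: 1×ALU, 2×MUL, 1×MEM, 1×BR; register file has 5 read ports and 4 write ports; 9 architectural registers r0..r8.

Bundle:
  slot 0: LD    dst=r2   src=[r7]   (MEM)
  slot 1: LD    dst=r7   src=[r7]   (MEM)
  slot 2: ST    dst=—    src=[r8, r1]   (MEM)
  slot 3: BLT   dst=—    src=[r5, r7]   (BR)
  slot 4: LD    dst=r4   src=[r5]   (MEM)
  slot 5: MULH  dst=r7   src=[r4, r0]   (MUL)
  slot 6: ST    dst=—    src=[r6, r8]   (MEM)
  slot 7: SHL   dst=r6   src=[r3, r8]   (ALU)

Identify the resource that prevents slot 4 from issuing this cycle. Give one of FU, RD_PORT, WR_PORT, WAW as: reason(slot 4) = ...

slot 0 (MEM): ISSUE — free A1,Mu2,Ld0,B1 rp4 wp3
slot 1 (MEM): stall FU — free A1,Mu2,Ld0,B1 rp4 wp3
slot 2 (MEM): stall FU — free A1,Mu2,Ld0,B1 rp4 wp3
slot 3 (BR): ISSUE — free A1,Mu2,Ld0,B0 rp2 wp3
slot 4 (MEM): stall FU — free A1,Mu2,Ld0,B0 rp2 wp3
slot 5 (MUL): ISSUE — free A1,Mu1,Ld0,B0 rp0 wp2
slot 6 (MEM): stall FU — free A1,Mu1,Ld0,B0 rp0 wp2
slot 7 (ALU): stall RD_PORT — free A1,Mu1,Ld0,B0 rp0 wp2

reason(slot 4) = FU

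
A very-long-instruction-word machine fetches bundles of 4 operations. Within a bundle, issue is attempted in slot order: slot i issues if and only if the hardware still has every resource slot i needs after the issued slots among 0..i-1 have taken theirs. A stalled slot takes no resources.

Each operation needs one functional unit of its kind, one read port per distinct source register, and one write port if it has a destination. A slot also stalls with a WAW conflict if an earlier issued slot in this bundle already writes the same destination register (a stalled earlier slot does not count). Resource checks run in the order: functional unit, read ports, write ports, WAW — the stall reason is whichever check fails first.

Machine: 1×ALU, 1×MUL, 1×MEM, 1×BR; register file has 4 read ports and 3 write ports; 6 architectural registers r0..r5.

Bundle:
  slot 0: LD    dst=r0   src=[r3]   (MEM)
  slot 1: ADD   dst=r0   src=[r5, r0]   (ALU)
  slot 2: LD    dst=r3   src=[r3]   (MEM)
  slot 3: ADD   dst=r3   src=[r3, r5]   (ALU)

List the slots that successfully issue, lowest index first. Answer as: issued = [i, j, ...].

issued = [0, 3]

[0] MEM needs rd=1 wr=1: ok; after: ALU=1 MUL=1 MEM=0 BR=1, R=3, W=2
[1] ALU needs rd=2 wr=1: WAW; after: ALU=1 MUL=1 MEM=0 BR=1, R=3, W=2
[2] MEM needs rd=1 wr=1: FU; after: ALU=1 MUL=1 MEM=0 BR=1, R=3, W=2
[3] ALU needs rd=2 wr=1: ok; after: ALU=0 MUL=1 MEM=0 BR=1, R=1, W=1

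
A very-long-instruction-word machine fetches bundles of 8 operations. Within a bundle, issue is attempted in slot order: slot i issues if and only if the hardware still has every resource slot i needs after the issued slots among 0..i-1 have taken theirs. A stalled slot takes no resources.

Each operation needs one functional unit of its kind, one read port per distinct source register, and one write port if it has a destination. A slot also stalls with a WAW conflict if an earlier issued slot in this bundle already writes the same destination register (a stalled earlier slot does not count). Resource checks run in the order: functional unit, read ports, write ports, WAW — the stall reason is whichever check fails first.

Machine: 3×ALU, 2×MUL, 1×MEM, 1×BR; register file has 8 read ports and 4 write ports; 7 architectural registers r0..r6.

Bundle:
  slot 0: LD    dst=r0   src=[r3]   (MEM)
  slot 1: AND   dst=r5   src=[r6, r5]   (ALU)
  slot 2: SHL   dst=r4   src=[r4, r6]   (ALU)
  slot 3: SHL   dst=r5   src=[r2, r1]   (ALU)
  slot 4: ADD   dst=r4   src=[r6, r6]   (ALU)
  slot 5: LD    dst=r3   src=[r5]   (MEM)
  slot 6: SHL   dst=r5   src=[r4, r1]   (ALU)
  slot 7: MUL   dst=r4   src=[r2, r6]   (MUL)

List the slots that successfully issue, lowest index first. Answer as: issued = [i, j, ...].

slot 0 (MEM): ISSUE — free A3,Mu2,Ld0,B1 rp7 wp3
slot 1 (ALU): ISSUE — free A2,Mu2,Ld0,B1 rp5 wp2
slot 2 (ALU): ISSUE — free A1,Mu2,Ld0,B1 rp3 wp1
slot 3 (ALU): stall WAW — free A1,Mu2,Ld0,B1 rp3 wp1
slot 4 (ALU): stall WAW — free A1,Mu2,Ld0,B1 rp3 wp1
slot 5 (MEM): stall FU — free A1,Mu2,Ld0,B1 rp3 wp1
slot 6 (ALU): stall WAW — free A1,Mu2,Ld0,B1 rp3 wp1
slot 7 (MUL): stall WAW — free A1,Mu2,Ld0,B1 rp3 wp1

issued = [0, 1, 2]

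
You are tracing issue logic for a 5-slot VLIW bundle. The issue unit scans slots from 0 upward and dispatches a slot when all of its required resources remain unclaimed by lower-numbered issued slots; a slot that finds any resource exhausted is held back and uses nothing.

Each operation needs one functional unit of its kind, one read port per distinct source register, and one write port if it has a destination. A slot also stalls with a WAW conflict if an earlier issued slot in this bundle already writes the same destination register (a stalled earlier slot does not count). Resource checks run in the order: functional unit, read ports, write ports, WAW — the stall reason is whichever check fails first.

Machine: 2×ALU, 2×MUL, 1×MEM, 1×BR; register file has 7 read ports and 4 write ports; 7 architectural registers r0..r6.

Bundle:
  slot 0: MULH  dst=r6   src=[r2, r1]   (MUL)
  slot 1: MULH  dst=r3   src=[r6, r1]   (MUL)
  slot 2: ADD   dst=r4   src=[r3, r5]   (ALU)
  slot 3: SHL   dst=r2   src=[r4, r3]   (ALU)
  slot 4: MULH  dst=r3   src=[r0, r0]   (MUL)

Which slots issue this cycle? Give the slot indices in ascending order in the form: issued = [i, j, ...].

(0) want 1×MUL +2rd +1wr — yes → AL2|MU1|ME1|BR1|rd5|wr3
(1) want 1×MUL +2rd +1wr — yes → AL2|MU0|ME1|BR1|rd3|wr2
(2) want 1×ALU +2rd +1wr — yes → AL1|MU0|ME1|BR1|rd1|wr1
(3) want 1×ALU +2rd +1wr — RD_PORT → AL1|MU0|ME1|BR1|rd1|wr1
(4) want 1×MUL +1rd +1wr — FU → AL1|MU0|ME1|BR1|rd1|wr1

issued = [0, 1, 2]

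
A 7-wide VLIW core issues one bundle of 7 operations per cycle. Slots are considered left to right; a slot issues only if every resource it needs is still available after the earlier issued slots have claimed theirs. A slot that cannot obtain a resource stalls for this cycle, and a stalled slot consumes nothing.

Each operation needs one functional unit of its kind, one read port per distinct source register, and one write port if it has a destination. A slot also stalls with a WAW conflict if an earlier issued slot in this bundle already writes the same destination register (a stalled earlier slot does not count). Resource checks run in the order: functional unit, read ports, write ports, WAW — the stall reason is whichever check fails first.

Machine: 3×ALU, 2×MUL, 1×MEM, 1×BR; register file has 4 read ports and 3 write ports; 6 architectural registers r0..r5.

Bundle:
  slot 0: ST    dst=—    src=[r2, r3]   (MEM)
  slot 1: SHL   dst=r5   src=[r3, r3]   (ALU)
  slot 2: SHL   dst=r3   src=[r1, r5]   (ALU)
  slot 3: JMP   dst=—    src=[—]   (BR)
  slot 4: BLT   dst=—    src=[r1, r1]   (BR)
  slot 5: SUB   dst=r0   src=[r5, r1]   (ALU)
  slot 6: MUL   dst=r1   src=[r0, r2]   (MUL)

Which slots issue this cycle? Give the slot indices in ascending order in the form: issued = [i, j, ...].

slot 0 (MEM): ISSUE — free A3,Mu2,Ld0,B1 rp2 wp3
slot 1 (ALU): ISSUE — free A2,Mu2,Ld0,B1 rp1 wp2
slot 2 (ALU): stall RD_PORT — free A2,Mu2,Ld0,B1 rp1 wp2
slot 3 (BR): ISSUE — free A2,Mu2,Ld0,B0 rp1 wp2
slot 4 (BR): stall FU — free A2,Mu2,Ld0,B0 rp1 wp2
slot 5 (ALU): stall RD_PORT — free A2,Mu2,Ld0,B0 rp1 wp2
slot 6 (MUL): stall RD_PORT — free A2,Mu2,Ld0,B0 rp1 wp2

issued = [0, 1, 3]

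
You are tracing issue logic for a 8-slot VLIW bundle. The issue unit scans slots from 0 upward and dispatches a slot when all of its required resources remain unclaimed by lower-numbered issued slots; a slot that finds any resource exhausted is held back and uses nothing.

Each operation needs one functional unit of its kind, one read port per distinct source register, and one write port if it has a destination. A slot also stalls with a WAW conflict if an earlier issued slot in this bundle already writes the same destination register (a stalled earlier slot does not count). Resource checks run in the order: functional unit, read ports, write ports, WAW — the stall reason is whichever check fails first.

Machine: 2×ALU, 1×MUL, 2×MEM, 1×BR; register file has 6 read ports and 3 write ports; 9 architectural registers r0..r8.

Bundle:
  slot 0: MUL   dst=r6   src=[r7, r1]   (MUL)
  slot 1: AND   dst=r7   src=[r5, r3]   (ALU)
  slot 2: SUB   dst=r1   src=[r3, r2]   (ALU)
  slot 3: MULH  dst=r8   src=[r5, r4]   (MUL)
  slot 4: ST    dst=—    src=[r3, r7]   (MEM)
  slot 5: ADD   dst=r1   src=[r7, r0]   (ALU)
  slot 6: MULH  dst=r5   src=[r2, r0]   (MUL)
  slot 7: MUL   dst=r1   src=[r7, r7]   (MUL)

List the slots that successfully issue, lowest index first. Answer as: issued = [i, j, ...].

issued = [0, 1, 2]

#0 MUL src=r7,r1 dispatched  <A:2 Mu:0 Ld:2 B:1 rd:4 wr:2>
#1 ALU src=r5,r3 dispatched  <A:1 Mu:0 Ld:2 B:1 rd:2 wr:1>
#2 ALU src=r3,r2 dispatched  <A:0 Mu:0 Ld:2 B:1 rd:0 wr:0>
#3 MUL src=r5,r4 held:FU  <A:0 Mu:0 Ld:2 B:1 rd:0 wr:0>
#4 MEM src=r3,r7 held:RD_PORT  <A:0 Mu:0 Ld:2 B:1 rd:0 wr:0>
#5 ALU src=r7,r0 held:FU  <A:0 Mu:0 Ld:2 B:1 rd:0 wr:0>
#6 MUL src=r2,r0 held:FU  <A:0 Mu:0 Ld:2 B:1 rd:0 wr:0>
#7 MUL src=r7,r7 held:FU  <A:0 Mu:0 Ld:2 B:1 rd:0 wr:0>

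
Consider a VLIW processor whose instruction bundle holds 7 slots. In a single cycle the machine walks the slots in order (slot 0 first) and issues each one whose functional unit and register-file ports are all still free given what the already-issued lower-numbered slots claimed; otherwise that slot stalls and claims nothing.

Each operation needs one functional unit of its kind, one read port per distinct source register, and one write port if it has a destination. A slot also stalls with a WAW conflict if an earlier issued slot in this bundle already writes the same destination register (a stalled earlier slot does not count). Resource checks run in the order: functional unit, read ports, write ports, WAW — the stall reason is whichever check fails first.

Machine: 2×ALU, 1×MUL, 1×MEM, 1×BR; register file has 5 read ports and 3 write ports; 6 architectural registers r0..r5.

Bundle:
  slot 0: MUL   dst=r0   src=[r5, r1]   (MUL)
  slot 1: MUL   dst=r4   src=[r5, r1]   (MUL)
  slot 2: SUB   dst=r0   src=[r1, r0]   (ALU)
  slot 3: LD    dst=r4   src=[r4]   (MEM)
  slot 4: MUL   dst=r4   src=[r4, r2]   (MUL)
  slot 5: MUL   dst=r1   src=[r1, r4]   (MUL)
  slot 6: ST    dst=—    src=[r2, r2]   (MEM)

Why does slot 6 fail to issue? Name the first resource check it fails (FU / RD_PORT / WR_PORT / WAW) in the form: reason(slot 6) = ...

slot 0 (MUL): ISSUE — free A2,Mu0,Ld1,B1 rp3 wp2
slot 1 (MUL): stall FU — free A2,Mu0,Ld1,B1 rp3 wp2
slot 2 (ALU): stall WAW — free A2,Mu0,Ld1,B1 rp3 wp2
slot 3 (MEM): ISSUE — free A2,Mu0,Ld0,B1 rp2 wp1
slot 4 (MUL): stall FU — free A2,Mu0,Ld0,B1 rp2 wp1
slot 5 (MUL): stall FU — free A2,Mu0,Ld0,B1 rp2 wp1
slot 6 (MEM): stall FU — free A2,Mu0,Ld0,B1 rp2 wp1

reason(slot 6) = FU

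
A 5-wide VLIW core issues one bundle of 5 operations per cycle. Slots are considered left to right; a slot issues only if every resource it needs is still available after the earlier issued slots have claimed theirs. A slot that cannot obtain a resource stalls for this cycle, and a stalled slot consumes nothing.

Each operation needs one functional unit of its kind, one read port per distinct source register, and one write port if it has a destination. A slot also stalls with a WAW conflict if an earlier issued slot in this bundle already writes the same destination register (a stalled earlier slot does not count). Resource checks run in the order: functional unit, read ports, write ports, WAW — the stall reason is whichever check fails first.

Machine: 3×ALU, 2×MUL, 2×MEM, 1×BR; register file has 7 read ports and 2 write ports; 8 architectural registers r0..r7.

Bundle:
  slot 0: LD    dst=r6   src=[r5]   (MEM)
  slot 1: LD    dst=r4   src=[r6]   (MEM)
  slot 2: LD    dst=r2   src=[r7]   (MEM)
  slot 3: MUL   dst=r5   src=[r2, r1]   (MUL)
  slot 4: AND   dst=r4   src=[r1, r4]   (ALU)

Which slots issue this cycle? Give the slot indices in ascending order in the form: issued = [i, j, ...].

issued = [0, 1]

  0. MEM→r6 ⇒ go  {3A/2Mu/1Ld/1B | 6r 1w}
  1. MEM→r4 ⇒ go  {3A/2Mu/0Ld/1B | 5r 0w}
  2. MEM→r2 ⇒ no(FU)  {3A/2Mu/0Ld/1B | 5r 0w}
  3. MUL→r5 ⇒ no(WR_PORT)  {3A/2Mu/0Ld/1B | 5r 0w}
  4. ALU→r4 ⇒ no(WR_PORT)  {3A/2Mu/0Ld/1B | 5r 0w}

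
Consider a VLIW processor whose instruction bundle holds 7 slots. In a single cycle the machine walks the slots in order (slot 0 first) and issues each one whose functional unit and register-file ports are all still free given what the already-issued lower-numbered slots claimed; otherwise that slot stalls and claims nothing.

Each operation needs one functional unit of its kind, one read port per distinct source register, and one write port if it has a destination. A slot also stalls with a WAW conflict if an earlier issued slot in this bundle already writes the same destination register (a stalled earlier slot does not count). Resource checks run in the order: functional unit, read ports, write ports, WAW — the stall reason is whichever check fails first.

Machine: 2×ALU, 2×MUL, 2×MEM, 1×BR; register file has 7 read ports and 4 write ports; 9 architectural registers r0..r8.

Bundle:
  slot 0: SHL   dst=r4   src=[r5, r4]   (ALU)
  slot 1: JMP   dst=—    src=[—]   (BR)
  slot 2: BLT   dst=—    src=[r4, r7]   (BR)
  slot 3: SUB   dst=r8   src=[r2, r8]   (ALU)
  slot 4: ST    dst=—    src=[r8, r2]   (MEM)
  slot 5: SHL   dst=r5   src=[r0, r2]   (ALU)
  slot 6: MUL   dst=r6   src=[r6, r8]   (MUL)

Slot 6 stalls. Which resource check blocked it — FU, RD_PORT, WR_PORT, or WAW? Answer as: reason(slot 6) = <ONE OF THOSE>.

reason(slot 6) = RD_PORT

slot 0 (ALU): ISSUE — free A1,Mu2,Ld2,B1 rp5 wp3
slot 1 (BR): ISSUE — free A1,Mu2,Ld2,B0 rp5 wp3
slot 2 (BR): stall FU — free A1,Mu2,Ld2,B0 rp5 wp3
slot 3 (ALU): ISSUE — free A0,Mu2,Ld2,B0 rp3 wp2
slot 4 (MEM): ISSUE — free A0,Mu2,Ld1,B0 rp1 wp2
slot 5 (ALU): stall FU — free A0,Mu2,Ld1,B0 rp1 wp2
slot 6 (MUL): stall RD_PORT — free A0,Mu2,Ld1,B0 rp1 wp2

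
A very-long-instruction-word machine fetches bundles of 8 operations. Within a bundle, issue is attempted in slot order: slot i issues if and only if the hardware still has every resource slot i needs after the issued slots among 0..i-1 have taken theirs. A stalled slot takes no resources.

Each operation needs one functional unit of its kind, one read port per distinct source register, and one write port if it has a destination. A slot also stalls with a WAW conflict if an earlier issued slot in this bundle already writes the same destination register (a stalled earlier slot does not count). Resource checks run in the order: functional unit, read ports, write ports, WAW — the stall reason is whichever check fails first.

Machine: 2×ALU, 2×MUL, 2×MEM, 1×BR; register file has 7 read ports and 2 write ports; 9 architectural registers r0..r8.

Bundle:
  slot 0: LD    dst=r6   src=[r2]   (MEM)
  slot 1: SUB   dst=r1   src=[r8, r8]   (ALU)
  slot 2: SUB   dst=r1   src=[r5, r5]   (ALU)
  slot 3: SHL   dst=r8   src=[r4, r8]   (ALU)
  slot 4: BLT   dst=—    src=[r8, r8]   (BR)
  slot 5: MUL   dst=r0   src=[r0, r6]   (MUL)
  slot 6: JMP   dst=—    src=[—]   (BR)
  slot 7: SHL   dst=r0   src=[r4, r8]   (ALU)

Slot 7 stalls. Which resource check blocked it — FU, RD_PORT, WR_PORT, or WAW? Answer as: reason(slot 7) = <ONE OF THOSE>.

slot 0 (MEM): ISSUE — free A2,Mu2,Ld1,B1 rp6 wp1
slot 1 (ALU): ISSUE — free A1,Mu2,Ld1,B1 rp5 wp0
slot 2 (ALU): stall WR_PORT — free A1,Mu2,Ld1,B1 rp5 wp0
slot 3 (ALU): stall WR_PORT — free A1,Mu2,Ld1,B1 rp5 wp0
slot 4 (BR): ISSUE — free A1,Mu2,Ld1,B0 rp4 wp0
slot 5 (MUL): stall WR_PORT — free A1,Mu2,Ld1,B0 rp4 wp0
slot 6 (BR): stall FU — free A1,Mu2,Ld1,B0 rp4 wp0
slot 7 (ALU): stall WR_PORT — free A1,Mu2,Ld1,B0 rp4 wp0

reason(slot 7) = WR_PORT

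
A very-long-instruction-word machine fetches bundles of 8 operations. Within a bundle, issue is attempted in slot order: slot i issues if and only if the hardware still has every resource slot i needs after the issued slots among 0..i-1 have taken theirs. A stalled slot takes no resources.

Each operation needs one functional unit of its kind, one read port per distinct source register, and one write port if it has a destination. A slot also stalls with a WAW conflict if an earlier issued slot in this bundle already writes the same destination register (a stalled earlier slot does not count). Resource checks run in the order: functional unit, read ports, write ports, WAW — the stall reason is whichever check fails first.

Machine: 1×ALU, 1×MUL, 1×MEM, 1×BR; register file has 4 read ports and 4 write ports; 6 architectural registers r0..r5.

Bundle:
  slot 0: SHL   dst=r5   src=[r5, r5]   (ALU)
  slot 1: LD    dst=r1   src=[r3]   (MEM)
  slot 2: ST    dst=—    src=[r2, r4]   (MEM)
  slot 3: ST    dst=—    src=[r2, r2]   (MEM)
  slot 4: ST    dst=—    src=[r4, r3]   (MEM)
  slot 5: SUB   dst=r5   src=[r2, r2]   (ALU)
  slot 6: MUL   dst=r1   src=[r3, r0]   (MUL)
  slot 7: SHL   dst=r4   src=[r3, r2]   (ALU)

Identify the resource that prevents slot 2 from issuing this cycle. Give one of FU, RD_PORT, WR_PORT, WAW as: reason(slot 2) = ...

reason(slot 2) = FU

#0 ALU src=r5,r5 dispatched  <A:0 Mu:1 Ld:1 B:1 rd:3 wr:3>
#1 MEM src=r3 dispatched  <A:0 Mu:1 Ld:0 B:1 rd:2 wr:2>
#2 MEM src=r2,r4 held:FU  <A:0 Mu:1 Ld:0 B:1 rd:2 wr:2>
#3 MEM src=r2,r2 held:FU  <A:0 Mu:1 Ld:0 B:1 rd:2 wr:2>
#4 MEM src=r4,r3 held:FU  <A:0 Mu:1 Ld:0 B:1 rd:2 wr:2>
#5 ALU src=r2,r2 held:FU  <A:0 Mu:1 Ld:0 B:1 rd:2 wr:2>
#6 MUL src=r3,r0 held:WAW  <A:0 Mu:1 Ld:0 B:1 rd:2 wr:2>
#7 ALU src=r3,r2 held:FU  <A:0 Mu:1 Ld:0 B:1 rd:2 wr:2>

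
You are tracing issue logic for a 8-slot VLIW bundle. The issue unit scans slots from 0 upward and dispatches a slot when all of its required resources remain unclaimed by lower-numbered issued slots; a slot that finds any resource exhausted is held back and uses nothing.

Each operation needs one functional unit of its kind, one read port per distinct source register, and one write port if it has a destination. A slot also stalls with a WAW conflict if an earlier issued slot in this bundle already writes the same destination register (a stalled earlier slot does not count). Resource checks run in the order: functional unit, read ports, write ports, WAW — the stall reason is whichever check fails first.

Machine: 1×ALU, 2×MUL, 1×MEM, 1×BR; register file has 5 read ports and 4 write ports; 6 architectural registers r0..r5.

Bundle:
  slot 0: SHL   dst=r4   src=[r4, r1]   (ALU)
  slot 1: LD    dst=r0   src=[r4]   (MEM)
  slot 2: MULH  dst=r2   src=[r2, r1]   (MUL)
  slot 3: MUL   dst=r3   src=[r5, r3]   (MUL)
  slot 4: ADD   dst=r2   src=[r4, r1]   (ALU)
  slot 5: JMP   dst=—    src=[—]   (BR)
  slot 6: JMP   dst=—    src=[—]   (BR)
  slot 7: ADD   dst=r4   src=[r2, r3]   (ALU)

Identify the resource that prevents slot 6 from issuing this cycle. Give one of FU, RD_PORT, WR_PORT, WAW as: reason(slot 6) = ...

reason(slot 6) = FU

[0] ALU needs rd=2 wr=1: ok; after: ALU=0 MUL=2 MEM=1 BR=1, R=3, W=3
[1] MEM needs rd=1 wr=1: ok; after: ALU=0 MUL=2 MEM=0 BR=1, R=2, W=2
[2] MUL needs rd=2 wr=1: ok; after: ALU=0 MUL=1 MEM=0 BR=1, R=0, W=1
[3] MUL needs rd=2 wr=1: RD_PORT; after: ALU=0 MUL=1 MEM=0 BR=1, R=0, W=1
[4] ALU needs rd=2 wr=1: FU; after: ALU=0 MUL=1 MEM=0 BR=1, R=0, W=1
[5] BR needs rd=0 wr=0: ok; after: ALU=0 MUL=1 MEM=0 BR=0, R=0, W=1
[6] BR needs rd=0 wr=0: FU; after: ALU=0 MUL=1 MEM=0 BR=0, R=0, W=1
[7] ALU needs rd=2 wr=1: FU; after: ALU=0 MUL=1 MEM=0 BR=0, R=0, W=1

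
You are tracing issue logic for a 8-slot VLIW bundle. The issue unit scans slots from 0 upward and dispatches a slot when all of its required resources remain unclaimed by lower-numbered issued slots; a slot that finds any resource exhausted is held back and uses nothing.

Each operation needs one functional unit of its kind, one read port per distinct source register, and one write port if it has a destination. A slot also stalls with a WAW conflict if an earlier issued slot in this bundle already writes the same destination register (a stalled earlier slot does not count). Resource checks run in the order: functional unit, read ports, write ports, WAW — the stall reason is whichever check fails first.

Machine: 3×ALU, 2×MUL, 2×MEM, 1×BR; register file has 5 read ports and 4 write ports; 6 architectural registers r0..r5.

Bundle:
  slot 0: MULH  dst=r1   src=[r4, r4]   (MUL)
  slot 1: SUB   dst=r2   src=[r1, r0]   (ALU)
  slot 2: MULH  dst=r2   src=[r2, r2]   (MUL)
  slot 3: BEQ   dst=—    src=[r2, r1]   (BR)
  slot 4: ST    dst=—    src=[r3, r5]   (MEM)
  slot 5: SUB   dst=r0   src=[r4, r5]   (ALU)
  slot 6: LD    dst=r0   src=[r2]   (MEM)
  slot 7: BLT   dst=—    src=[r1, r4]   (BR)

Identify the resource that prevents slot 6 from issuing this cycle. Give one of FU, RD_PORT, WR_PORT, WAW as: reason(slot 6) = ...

reason(slot 6) = RD_PORT

  0. MUL→r1 ⇒ go  {3A/1Mu/2Ld/1B | 4r 3w}
  1. ALU→r2 ⇒ go  {2A/1Mu/2Ld/1B | 2r 2w}
  2. MUL→r2 ⇒ no(WAW)  {2A/1Mu/2Ld/1B | 2r 2w}
  3. BR ⇒ go  {2A/1Mu/2Ld/0B | 0r 2w}
  4. MEM ⇒ no(RD_PORT)  {2A/1Mu/2Ld/0B | 0r 2w}
  5. ALU→r0 ⇒ no(RD_PORT)  {2A/1Mu/2Ld/0B | 0r 2w}
  6. MEM→r0 ⇒ no(RD_PORT)  {2A/1Mu/2Ld/0B | 0r 2w}
  7. BR ⇒ no(FU)  {2A/1Mu/2Ld/0B | 0r 2w}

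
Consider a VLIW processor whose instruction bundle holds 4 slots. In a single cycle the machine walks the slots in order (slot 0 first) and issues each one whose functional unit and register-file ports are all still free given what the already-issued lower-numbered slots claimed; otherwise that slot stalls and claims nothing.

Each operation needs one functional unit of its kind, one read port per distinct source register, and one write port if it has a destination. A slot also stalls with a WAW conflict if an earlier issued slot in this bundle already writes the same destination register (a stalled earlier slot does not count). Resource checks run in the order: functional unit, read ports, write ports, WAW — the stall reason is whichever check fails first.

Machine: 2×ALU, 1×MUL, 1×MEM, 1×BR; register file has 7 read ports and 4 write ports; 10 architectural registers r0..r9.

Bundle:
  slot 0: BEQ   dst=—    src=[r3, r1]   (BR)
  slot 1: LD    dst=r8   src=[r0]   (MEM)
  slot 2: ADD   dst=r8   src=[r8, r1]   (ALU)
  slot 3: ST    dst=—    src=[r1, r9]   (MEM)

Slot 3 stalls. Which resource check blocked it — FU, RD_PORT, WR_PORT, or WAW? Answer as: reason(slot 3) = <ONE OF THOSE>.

slot 0 (BR): ISSUE — free A2,Mu1,Ld1,B0 rp5 wp4
slot 1 (MEM): ISSUE — free A2,Mu1,Ld0,B0 rp4 wp3
slot 2 (ALU): stall WAW — free A2,Mu1,Ld0,B0 rp4 wp3
slot 3 (MEM): stall FU — free A2,Mu1,Ld0,B0 rp4 wp3

reason(slot 3) = FU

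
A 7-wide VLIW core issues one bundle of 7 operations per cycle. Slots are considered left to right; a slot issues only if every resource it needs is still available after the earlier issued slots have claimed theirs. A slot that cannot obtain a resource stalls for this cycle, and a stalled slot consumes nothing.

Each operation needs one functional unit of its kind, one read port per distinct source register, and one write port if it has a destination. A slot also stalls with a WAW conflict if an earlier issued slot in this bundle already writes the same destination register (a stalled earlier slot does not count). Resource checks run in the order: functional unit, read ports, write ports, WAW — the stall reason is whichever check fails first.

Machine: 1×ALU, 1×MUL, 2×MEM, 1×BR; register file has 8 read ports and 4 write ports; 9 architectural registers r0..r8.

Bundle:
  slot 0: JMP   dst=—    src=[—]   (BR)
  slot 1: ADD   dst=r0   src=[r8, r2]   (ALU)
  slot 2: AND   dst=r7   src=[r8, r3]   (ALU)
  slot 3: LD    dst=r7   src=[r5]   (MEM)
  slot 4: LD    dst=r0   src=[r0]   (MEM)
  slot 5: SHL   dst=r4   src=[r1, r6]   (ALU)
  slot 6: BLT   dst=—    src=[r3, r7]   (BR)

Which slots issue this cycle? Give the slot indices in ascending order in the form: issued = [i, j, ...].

slot 0 (BR): ISSUE — free A1,Mu1,Ld2,B0 rp8 wp4
slot 1 (ALU): ISSUE — free A0,Mu1,Ld2,B0 rp6 wp3
slot 2 (ALU): stall FU — free A0,Mu1,Ld2,B0 rp6 wp3
slot 3 (MEM): ISSUE — free A0,Mu1,Ld1,B0 rp5 wp2
slot 4 (MEM): stall WAW — free A0,Mu1,Ld1,B0 rp5 wp2
slot 5 (ALU): stall FU — free A0,Mu1,Ld1,B0 rp5 wp2
slot 6 (BR): stall FU — free A0,Mu1,Ld1,B0 rp5 wp2

issued = [0, 1, 3]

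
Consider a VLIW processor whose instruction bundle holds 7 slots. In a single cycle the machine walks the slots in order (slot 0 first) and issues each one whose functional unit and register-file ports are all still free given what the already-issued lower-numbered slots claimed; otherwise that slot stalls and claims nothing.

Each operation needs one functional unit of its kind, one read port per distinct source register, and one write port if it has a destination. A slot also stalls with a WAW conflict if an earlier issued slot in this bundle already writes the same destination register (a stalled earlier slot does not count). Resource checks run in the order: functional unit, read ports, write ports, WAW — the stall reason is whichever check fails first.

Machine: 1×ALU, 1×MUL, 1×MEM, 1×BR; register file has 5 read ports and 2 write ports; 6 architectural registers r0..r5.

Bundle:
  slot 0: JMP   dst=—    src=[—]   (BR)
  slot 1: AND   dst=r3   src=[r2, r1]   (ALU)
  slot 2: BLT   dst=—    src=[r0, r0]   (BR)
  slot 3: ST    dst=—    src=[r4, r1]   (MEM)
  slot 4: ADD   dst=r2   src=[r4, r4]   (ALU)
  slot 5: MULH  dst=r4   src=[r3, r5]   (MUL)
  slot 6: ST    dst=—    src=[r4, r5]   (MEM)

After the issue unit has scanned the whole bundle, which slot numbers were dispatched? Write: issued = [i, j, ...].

(0) want 1×BR +0rd +0wr — yes → AL1|MU1|ME1|BR0|rd5|wr2
(1) want 1×ALU +2rd +1wr — yes → AL0|MU1|ME1|BR0|rd3|wr1
(2) want 1×BR +1rd +0wr — FU → AL0|MU1|ME1|BR0|rd3|wr1
(3) want 1×MEM +2rd +0wr — yes → AL0|MU1|ME0|BR0|rd1|wr1
(4) want 1×ALU +1rd +1wr — FU → AL0|MU1|ME0|BR0|rd1|wr1
(5) want 1×MUL +2rd +1wr — RD_PORT → AL0|MU1|ME0|BR0|rd1|wr1
(6) want 1×MEM +2rd +0wr — FU → AL0|MU1|ME0|BR0|rd1|wr1

issued = [0, 1, 3]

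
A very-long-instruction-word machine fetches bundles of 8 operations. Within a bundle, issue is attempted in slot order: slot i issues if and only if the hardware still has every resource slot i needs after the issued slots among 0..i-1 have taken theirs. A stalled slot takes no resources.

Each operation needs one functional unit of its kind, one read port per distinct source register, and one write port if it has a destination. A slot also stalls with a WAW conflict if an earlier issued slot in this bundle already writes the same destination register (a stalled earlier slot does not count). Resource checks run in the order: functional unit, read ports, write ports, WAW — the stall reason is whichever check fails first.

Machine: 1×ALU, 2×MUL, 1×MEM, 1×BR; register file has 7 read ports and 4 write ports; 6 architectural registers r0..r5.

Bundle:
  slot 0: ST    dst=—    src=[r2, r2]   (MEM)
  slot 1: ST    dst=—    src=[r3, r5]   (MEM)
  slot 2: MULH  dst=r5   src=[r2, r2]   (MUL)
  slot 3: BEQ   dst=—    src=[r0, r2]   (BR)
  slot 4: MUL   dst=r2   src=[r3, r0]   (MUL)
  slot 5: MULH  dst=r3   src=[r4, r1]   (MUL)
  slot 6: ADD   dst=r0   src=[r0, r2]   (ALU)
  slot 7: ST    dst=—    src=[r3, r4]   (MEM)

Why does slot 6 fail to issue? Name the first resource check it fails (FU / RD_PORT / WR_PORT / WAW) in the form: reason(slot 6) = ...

reason(slot 6) = RD_PORT

[0] MEM needs rd=1 wr=0: ok; after: ALU=1 MUL=2 MEM=0 BR=1, R=6, W=4
[1] MEM needs rd=2 wr=0: FU; after: ALU=1 MUL=2 MEM=0 BR=1, R=6, W=4
[2] MUL needs rd=1 wr=1: ok; after: ALU=1 MUL=1 MEM=0 BR=1, R=5, W=3
[3] BR needs rd=2 wr=0: ok; after: ALU=1 MUL=1 MEM=0 BR=0, R=3, W=3
[4] MUL needs rd=2 wr=1: ok; after: ALU=1 MUL=0 MEM=0 BR=0, R=1, W=2
[5] MUL needs rd=2 wr=1: FU; after: ALU=1 MUL=0 MEM=0 BR=0, R=1, W=2
[6] ALU needs rd=2 wr=1: RD_PORT; after: ALU=1 MUL=0 MEM=0 BR=0, R=1, W=2
[7] MEM needs rd=2 wr=0: FU; after: ALU=1 MUL=0 MEM=0 BR=0, R=1, W=2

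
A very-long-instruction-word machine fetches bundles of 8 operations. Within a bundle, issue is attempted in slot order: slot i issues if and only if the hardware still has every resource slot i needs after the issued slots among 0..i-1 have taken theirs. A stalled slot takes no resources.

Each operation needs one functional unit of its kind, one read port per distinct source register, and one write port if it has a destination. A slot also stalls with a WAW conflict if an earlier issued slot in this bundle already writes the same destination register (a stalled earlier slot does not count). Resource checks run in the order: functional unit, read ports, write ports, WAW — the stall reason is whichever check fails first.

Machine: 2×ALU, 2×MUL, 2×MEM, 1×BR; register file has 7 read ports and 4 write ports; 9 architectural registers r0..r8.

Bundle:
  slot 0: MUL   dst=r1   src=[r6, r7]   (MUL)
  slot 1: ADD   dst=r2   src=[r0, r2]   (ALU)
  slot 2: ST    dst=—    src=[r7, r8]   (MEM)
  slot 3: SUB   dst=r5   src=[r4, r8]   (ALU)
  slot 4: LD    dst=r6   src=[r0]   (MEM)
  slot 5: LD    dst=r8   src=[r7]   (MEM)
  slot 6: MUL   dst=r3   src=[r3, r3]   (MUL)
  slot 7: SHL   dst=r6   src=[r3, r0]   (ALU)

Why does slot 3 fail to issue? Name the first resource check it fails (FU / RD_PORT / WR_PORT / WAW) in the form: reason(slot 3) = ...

  0. MUL→r1 ⇒ go  {2A/1Mu/2Ld/1B | 5r 3w}
  1. ALU→r2 ⇒ go  {1A/1Mu/2Ld/1B | 3r 2w}
  2. MEM ⇒ go  {1A/1Mu/1Ld/1B | 1r 2w}
  3. ALU→r5 ⇒ no(RD_PORT)  {1A/1Mu/1Ld/1B | 1r 2w}
  4. MEM→r6 ⇒ go  {1A/1Mu/0Ld/1B | 0r 1w}
  5. MEM→r8 ⇒ no(FU)  {1A/1Mu/0Ld/1B | 0r 1w}
  6. MUL→r3 ⇒ no(RD_PORT)  {1A/1Mu/0Ld/1B | 0r 1w}
  7. ALU→r6 ⇒ no(RD_PORT)  {1A/1Mu/0Ld/1B | 0r 1w}

reason(slot 3) = RD_PORT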